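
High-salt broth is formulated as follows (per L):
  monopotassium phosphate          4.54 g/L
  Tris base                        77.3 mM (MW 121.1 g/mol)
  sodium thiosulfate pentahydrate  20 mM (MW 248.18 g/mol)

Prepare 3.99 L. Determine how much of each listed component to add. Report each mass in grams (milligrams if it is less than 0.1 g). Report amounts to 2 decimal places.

Scale factor relative to 1 L: 3.99.
monopotassium phosphate: 4.54 g/L × 3.99 L = 18.11 g
Tris base: 77.3 mmol/L × 121.1 g/mol × 3.99 L ÷ 1000 = 37.35 g
sodium thiosulfate pentahydrate: 20 mmol/L × 248.18 g/mol × 3.99 L ÷ 1000 = 19.80 g

monopotassium phosphate 18.11 g; Tris base 37.35 g; sodium thiosulfate pentahydrate 19.80 g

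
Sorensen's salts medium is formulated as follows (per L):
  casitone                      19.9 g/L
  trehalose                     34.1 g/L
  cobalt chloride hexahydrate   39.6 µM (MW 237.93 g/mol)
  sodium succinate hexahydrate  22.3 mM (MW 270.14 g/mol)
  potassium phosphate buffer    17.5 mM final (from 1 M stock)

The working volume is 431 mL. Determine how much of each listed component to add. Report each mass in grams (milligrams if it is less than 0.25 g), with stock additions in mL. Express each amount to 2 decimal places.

casitone 8.58 g; trehalose 14.70 g; cobalt chloride hexahydrate 4.06 mg; sodium succinate hexahydrate 2.60 g; potassium phosphate buffer 7.54 mL

Target volume = 431 mL = 0.431 L.
casitone: 19.9 g/L × 0.431 L = 8.58 g
trehalose: 34.1 g/L × 0.431 L = 14.70 g
cobalt chloride hexahydrate: 39.6 µmol/L × 237.93 g/mol × 0.431 L ÷ 1000 = 4.06 mg
sodium succinate hexahydrate: 22.3 mmol/L × 270.14 g/mol × 0.431 L ÷ 1000 = 2.60 g
potassium phosphate buffer: C1V1 = C2V2 → 17.5 mM × 431 mL ÷ 1000 mM = 7.54 mL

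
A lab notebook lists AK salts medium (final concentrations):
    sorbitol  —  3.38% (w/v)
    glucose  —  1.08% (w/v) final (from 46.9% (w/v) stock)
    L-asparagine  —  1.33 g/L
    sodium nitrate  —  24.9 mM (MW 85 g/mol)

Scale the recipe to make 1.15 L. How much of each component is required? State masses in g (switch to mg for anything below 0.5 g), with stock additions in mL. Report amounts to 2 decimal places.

sorbitol 38.87 g; glucose 26.48 mL; L-asparagine 1.53 g; sodium nitrate 2.43 g

Working volume: 1.15 L.
sorbitol: 3.38% w/v = 33.8 g/L → 33.8 × 1.15 L = 38.87 g
glucose: dilute stock: 1.08% ÷ 46.9% × 1150 mL = 26.48 mL
L-asparagine: 1.33 g/L × 1.15 L = 1.53 g
sodium nitrate: 24.9 mmol/L × 85 g/mol × 1.15 L ÷ 1000 = 2.43 g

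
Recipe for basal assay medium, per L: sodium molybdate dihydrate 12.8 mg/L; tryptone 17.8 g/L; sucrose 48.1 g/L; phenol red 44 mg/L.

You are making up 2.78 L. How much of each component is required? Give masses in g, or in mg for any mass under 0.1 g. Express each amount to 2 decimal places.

Scale factor relative to 1 L: 2.78.
sodium molybdate dihydrate: 12.8 mg/L × 2.78 L = 35.58 mg
tryptone: 17.8 g/L × 2.78 L = 49.48 g
sucrose: 48.1 g/L × 2.78 L = 133.72 g
phenol red: 44 mg/L × 2.78 L = 122.32 mg = 0.12 g

sodium molybdate dihydrate 35.58 mg; tryptone 49.48 g; sucrose 133.72 g; phenol red 0.12 g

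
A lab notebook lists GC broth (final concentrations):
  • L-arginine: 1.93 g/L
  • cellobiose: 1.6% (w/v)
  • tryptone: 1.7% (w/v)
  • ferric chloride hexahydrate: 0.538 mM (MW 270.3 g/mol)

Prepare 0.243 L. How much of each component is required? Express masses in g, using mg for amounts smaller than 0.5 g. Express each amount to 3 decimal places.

L-arginine 468.990 mg; cellobiose 3.888 g; tryptone 4.131 g; ferric chloride hexahydrate 35.337 mg

Working volume: 0.243 L.
L-arginine: 1.93 g/L × 0.243 L = 0.46899 g = 468.990 mg
cellobiose: 1.6 g per 100 mL × 243 mL ÷ 100 = 3.888 g
tryptone: 1.7 g per 100 mL × 243 mL ÷ 100 = 4.131 g
ferric chloride hexahydrate: 0.538 mmol/L × 270.3 mg/mmol × 0.243 L = 35.337 mg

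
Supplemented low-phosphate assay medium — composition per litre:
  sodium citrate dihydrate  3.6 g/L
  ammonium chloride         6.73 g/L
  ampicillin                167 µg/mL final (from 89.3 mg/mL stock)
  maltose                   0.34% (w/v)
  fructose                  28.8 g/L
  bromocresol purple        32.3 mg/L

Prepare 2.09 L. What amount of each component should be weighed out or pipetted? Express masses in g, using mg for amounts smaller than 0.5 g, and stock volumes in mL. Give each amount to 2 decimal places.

Working volume: 2.09 L.
sodium citrate dihydrate: 3.6 g/L × 2.09 L = 7.52 g
ammonium chloride: 6.73 g/L × 2.09 L = 14.07 g
ampicillin: V = C2·V2/C1 = 167 µg/mL × 2090 mL ÷ 89300 µg/mL = 3.91 mL
maltose: 0.34 g per 100 mL × 2090 mL ÷ 100 = 7.11 g
fructose: 28.8 g/L × 2.09 L = 60.19 g
bromocresol purple: 32.3 mg/L × 2.09 L = 67.51 mg

sodium citrate dihydrate 7.52 g; ammonium chloride 14.07 g; ampicillin 3.91 mL; maltose 7.11 g; fructose 60.19 g; bromocresol purple 67.51 mg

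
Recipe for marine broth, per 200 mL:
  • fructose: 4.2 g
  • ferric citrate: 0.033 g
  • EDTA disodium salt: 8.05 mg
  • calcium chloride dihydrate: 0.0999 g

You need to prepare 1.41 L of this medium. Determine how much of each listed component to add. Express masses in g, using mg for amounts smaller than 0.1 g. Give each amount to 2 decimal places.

fructose 29.61 g; ferric citrate 0.23 g; EDTA disodium salt 56.75 mg; calcium chloride dihydrate 0.70 g

Ratio of target to recipe volume: 1410 / 200 = 7.05.
fructose: 4.2 g × (1410 mL / 200 mL) = 29.61 g
ferric citrate: 0.033 g × (1410 mL / 200 mL) = 0.23 g
EDTA disodium salt: 8.05 mg × (1410 mL / 200 mL) = 56.75 mg
calcium chloride dihydrate: 0.0999 g × (1410 mL / 200 mL) = 0.70 g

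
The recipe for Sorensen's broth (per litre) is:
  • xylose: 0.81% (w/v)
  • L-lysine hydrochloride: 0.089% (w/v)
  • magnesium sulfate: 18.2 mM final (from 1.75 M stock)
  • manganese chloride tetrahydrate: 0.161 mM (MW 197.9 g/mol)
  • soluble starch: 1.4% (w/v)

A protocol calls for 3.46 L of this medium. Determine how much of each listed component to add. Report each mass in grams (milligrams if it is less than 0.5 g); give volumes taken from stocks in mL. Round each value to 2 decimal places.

xylose 28.03 g; L-lysine hydrochloride 3.08 g; magnesium sulfate 35.98 mL; manganese chloride tetrahydrate 110.24 mg; soluble starch 48.44 g

Working volume: 3.46 L.
xylose: 0.81 g per 100 mL × 3460 mL ÷ 100 = 28.03 g
L-lysine hydrochloride: 0.089 g per 100 mL × 3460 mL ÷ 100 = 3.08 g
magnesium sulfate: V = C2·V2/C1 = 18.2 mM × 3460 mL ÷ 1750 mM = 35.98 mL
manganese chloride tetrahydrate: 0.161 mmol/L × 197.9 mg/mmol × 3.46 L = 110.24 mg
soluble starch: 1.4 g per 100 mL × 3460 mL ÷ 100 = 48.44 g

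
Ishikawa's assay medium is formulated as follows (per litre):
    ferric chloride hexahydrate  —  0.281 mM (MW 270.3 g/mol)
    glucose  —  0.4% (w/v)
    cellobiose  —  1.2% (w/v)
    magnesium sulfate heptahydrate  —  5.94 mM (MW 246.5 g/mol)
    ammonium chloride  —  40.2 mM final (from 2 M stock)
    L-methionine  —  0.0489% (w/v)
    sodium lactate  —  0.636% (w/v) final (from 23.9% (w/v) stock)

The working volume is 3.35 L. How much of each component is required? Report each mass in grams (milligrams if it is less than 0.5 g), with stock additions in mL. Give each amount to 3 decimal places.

Scale factor relative to 1 L: 3.35.
ferric chloride hexahydrate: 0.281 mmol/L × 270.3 mg/mmol × 3.35 L = 254.447 mg
glucose: 0.4% w/v = 4 g/L → 4 × 3.35 L = 13.400 g
cellobiose: 1.2 g per 100 mL × 3350 mL ÷ 100 = 40.200 g
magnesium sulfate heptahydrate: 5.94 mmol/L × 246.5 g/mol × 3.35 L ÷ 1000 = 4.905 g
ammonium chloride: V = C2·V2/C1 = 40.2 mM × 3350 mL ÷ 2000 mM = 67.335 mL
L-methionine: 0.0489% w/v = 0.489 g/L → 0.489 × 3.35 L = 1.638 g
sodium lactate: C1V1 = C2V2 → 0.636% ÷ 23.9% × 3350 mL = 89.146 mL

ferric chloride hexahydrate 254.447 mg; glucose 13.400 g; cellobiose 40.200 g; magnesium sulfate heptahydrate 4.905 g; ammonium chloride 67.335 mL; L-methionine 1.638 g; sodium lactate 89.146 mL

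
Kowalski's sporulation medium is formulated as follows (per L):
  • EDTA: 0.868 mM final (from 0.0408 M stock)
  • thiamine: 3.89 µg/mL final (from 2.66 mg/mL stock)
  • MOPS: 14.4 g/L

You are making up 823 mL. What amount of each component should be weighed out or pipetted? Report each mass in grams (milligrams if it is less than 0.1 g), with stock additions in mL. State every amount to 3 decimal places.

EDTA 17.509 mL; thiamine 1.204 mL; MOPS 11.851 g

Scale factor relative to 1 L: 0.823.
EDTA: C1V1 = C2V2 → 0.868 mM × 823 mL ÷ 40.8 mM = 17.509 mL
thiamine: dilute stock: 3.89 µg/mL × 823 mL ÷ 2660 µg/mL = 1.204 mL
MOPS: 14.4 g/L × 0.823 L = 11.851 g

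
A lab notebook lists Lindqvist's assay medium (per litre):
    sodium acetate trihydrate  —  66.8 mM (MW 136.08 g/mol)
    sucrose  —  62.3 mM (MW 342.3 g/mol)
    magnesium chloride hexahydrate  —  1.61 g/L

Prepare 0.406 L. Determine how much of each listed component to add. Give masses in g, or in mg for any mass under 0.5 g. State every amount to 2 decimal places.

sodium acetate trihydrate 3.69 g; sucrose 8.66 g; magnesium chloride hexahydrate 0.65 g

Scale factor relative to 1 L: 0.406.
sodium acetate trihydrate: 66.8 mmol/L × 136.08 g/mol × 0.406 L ÷ 1000 = 3.69 g
sucrose: 62.3 mmol/L × 342.3 g/mol × 0.406 L ÷ 1000 = 8.66 g
magnesium chloride hexahydrate: 1.61 g/L × 0.406 L = 0.65 g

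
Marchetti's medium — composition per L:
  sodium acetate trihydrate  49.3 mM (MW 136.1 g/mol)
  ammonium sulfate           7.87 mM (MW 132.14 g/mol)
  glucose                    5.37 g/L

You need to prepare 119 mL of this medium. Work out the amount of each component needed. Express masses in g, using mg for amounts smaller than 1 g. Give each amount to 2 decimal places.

Working volume: 119 mL = 0.119 L.
sodium acetate trihydrate: 49.3 mmol/L × 136.1 mg/mmol × 0.119 L = 798.46 mg
ammonium sulfate: 7.87 mmol/L × 132.14 mg/mmol × 0.119 L = 123.75 mg
glucose: 5.37 g/L × 0.119 L = 0.63903 g = 639.03 mg

sodium acetate trihydrate 798.46 mg; ammonium sulfate 123.75 mg; glucose 639.03 mg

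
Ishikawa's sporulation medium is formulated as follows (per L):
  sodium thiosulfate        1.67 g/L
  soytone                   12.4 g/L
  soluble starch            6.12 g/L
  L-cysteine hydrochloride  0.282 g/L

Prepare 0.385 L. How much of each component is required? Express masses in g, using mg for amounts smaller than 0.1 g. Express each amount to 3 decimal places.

sodium thiosulfate 0.643 g; soytone 4.774 g; soluble starch 2.356 g; L-cysteine hydrochloride 0.109 g

Working volume: 0.385 L.
sodium thiosulfate: 1.67 g/L × 0.385 L = 0.643 g
soytone: 12.4 g/L × 0.385 L = 4.774 g
soluble starch: 6.12 g/L × 0.385 L = 2.356 g
L-cysteine hydrochloride: 0.282 g/L × 0.385 L = 0.109 g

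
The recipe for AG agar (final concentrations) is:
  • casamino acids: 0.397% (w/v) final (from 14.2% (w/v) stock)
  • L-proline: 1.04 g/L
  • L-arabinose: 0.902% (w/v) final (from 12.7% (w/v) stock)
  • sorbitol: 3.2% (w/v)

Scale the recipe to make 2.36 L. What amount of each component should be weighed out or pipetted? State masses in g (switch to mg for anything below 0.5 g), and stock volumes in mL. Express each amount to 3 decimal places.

Scale factor relative to 1 L: 2.36.
casamino acids: dilute stock: 0.397% ÷ 14.2% × 2360 mL = 65.980 mL
L-proline: 1.04 g/L × 2.36 L = 2.454 g
L-arabinose: C1V1 = C2V2 → 0.902% ÷ 12.7% × 2360 mL = 167.616 mL
sorbitol: 3.2% w/v = 32 g/L → 32 × 2.36 L = 75.520 g

casamino acids 65.980 mL; L-proline 2.454 g; L-arabinose 167.616 mL; sorbitol 75.520 g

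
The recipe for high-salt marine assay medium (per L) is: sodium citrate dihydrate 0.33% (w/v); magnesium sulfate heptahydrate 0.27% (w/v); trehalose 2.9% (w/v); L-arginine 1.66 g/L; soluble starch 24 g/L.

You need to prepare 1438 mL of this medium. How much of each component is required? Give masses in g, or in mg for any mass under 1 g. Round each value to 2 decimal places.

sodium citrate dihydrate 4.75 g; magnesium sulfate heptahydrate 3.88 g; trehalose 41.70 g; L-arginine 2.39 g; soluble starch 34.51 g

Scale factor relative to 1 L: 1.438.
sodium citrate dihydrate: 0.33% w/v = 3.3 g/L → 3.3 × 1.438 L = 4.75 g
magnesium sulfate heptahydrate: 0.27 g per 100 mL × 1438 mL ÷ 100 = 3.88 g
trehalose: 2.9% w/v = 29 g/L → 29 × 1.438 L = 41.70 g
L-arginine: 1.66 g/L × 1.438 L = 2.39 g
soluble starch: 24 g/L × 1.438 L = 34.51 g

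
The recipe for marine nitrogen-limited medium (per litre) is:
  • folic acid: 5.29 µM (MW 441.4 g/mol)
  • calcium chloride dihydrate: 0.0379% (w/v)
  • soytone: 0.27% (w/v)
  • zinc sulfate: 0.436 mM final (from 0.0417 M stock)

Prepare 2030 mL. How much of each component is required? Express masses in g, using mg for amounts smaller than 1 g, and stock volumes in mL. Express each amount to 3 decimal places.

Working volume: 2030 mL = 2.03 L.
folic acid: 5.29 µmol/L × 441.4 g/mol × 2.03 L ÷ 1000 = 4.740 mg
calcium chloride dihydrate: 0.0379% w/v = 0.379 g/L → 0.379 × 2.03 L = 0.76937 g = 769.370 mg
soytone: 0.27% w/v = 2.7 g/L → 2.7 × 2.03 L = 5.481 g
zinc sulfate: dilute stock: 0.436 mM × 2030 mL ÷ 41.7 mM = 21.225 mL

folic acid 4.740 mg; calcium chloride dihydrate 769.370 mg; soytone 5.481 g; zinc sulfate 21.225 mL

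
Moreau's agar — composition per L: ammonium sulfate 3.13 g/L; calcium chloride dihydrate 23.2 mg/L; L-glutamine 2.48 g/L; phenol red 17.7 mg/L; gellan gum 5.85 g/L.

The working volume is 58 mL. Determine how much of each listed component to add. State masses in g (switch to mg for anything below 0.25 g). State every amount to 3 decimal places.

Working volume: 58 mL = 0.058 L.
ammonium sulfate: 3.13 g/L × 0.058 L = 0.18154 g = 181.540 mg
calcium chloride dihydrate: 23.2 mg/L × 0.058 L = 1.346 mg
L-glutamine: 2.48 g/L × 0.058 L = 0.14384 g = 143.840 mg
phenol red: 17.7 mg/L × 0.058 L = 1.027 mg
gellan gum: 5.85 g/L × 0.058 L = 0.339 g

ammonium sulfate 181.540 mg; calcium chloride dihydrate 1.346 mg; L-glutamine 143.840 mg; phenol red 1.027 mg; gellan gum 0.339 g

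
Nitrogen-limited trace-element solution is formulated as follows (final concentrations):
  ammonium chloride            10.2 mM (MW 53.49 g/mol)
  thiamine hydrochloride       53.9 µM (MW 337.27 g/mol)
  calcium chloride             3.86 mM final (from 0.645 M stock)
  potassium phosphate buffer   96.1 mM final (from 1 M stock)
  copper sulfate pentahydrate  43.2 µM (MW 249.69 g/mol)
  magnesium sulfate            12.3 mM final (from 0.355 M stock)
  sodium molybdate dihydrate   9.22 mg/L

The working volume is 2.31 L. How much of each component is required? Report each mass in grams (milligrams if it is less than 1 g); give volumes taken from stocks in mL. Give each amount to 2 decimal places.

Working volume: 2.31 L.
ammonium chloride: 10.2 mmol/L × 53.49 g/mol × 2.31 L ÷ 1000 = 1.26 g
thiamine hydrochloride: 53.9 µmol/L × 337.27 g/mol × 2.31 L ÷ 1000 = 41.99 mg
calcium chloride: V = C2·V2/C1 = 3.86 mM × 2310 mL ÷ 645 mM = 13.82 mL
potassium phosphate buffer: V = C2·V2/C1 = 96.1 mM × 2310 mL ÷ 1000 mM = 221.99 mL
copper sulfate pentahydrate: 43.2 µmol/L × 249.69 g/mol × 2.31 L ÷ 1000 = 24.92 mg
magnesium sulfate: dilute stock: 12.3 mM × 2310 mL ÷ 355 mM = 80.04 mL
sodium molybdate dihydrate: 9.22 mg/L × 2.31 L = 21.30 mg

ammonium chloride 1.26 g; thiamine hydrochloride 41.99 mg; calcium chloride 13.82 mL; potassium phosphate buffer 221.99 mL; copper sulfate pentahydrate 24.92 mg; magnesium sulfate 80.04 mL; sodium molybdate dihydrate 21.30 mg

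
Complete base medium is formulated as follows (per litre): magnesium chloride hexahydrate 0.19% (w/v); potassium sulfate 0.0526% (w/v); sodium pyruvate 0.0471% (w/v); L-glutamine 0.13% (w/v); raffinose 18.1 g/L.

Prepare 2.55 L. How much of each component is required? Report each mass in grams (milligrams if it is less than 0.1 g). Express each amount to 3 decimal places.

Scale factor relative to 1 L: 2.55.
magnesium chloride hexahydrate: 0.19 g per 100 mL × 2550 mL ÷ 100 = 4.845 g
potassium sulfate: 0.0526% w/v = 0.526 g/L → 0.526 × 2.55 L = 1.341 g
sodium pyruvate: 0.0471% w/v = 0.471 g/L → 0.471 × 2.55 L = 1.201 g
L-glutamine: 0.13% w/v = 1.3 g/L → 1.3 × 2.55 L = 3.315 g
raffinose: 18.1 g/L × 2.55 L = 46.155 g

magnesium chloride hexahydrate 4.845 g; potassium sulfate 1.341 g; sodium pyruvate 1.201 g; L-glutamine 3.315 g; raffinose 46.155 g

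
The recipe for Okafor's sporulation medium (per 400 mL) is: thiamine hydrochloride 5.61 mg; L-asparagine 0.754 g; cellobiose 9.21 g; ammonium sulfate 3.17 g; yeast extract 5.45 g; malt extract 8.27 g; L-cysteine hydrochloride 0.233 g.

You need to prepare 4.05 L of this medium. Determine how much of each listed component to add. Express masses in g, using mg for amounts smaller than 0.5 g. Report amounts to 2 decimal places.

Scale factor = 4050 mL / 400 mL = 10.125.
thiamine hydrochloride: 5.61 mg × (4050 mL / 400 mL) = 56.80 mg
L-asparagine: 0.754 g × (4050 mL / 400 mL) = 7.63 g
cellobiose: 9.21 g × (4050 mL / 400 mL) = 93.25 g
ammonium sulfate: 3.17 g × (4050 mL / 400 mL) = 32.10 g
yeast extract: 5.45 g × (4050 mL / 400 mL) = 55.18 g
malt extract: 8.27 g × (4050 mL / 400 mL) = 83.73 g
L-cysteine hydrochloride: 0.233 g × (4050 mL / 400 mL) = 2.36 g

thiamine hydrochloride 56.80 mg; L-asparagine 7.63 g; cellobiose 93.25 g; ammonium sulfate 32.10 g; yeast extract 55.18 g; malt extract 83.73 g; L-cysteine hydrochloride 2.36 g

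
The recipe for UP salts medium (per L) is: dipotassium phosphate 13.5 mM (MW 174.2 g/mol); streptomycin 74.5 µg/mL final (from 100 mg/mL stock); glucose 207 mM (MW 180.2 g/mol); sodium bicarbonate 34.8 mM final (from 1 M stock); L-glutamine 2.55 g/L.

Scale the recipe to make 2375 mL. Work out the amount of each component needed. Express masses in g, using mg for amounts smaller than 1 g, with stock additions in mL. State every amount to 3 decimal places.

dipotassium phosphate 5.585 g; streptomycin 1.769 mL; glucose 88.591 g; sodium bicarbonate 82.650 mL; L-glutamine 6.056 g

Scale factor relative to 1 L: 2.375.
dipotassium phosphate: 13.5 mmol/L × 174.2 g/mol × 2.375 L ÷ 1000 = 5.585 g
streptomycin: C1V1 = C2V2 → 74.5 µg/mL × 2375 mL ÷ 100000 µg/mL = 1.769 mL
glucose: 207 mmol/L × 180.2 g/mol × 2.375 L ÷ 1000 = 88.591 g
sodium bicarbonate: C1V1 = C2V2 → 34.8 mM × 2375 mL ÷ 1000 mM = 82.650 mL
L-glutamine: 2.55 g/L × 2.375 L = 6.056 g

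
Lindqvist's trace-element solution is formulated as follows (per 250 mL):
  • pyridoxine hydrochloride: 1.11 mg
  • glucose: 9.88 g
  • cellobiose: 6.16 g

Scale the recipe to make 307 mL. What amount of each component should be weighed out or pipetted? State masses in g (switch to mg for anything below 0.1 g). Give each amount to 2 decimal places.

Ratio of target to recipe volume: 307 / 250 = 1.228.
pyridoxine hydrochloride: 1.11 mg × (307 mL / 250 mL) = 1.36 mg
glucose: 9.88 g × (307 mL / 250 mL) = 12.13 g
cellobiose: 6.16 g × (307 mL / 250 mL) = 7.56 g

pyridoxine hydrochloride 1.36 mg; glucose 12.13 g; cellobiose 7.56 g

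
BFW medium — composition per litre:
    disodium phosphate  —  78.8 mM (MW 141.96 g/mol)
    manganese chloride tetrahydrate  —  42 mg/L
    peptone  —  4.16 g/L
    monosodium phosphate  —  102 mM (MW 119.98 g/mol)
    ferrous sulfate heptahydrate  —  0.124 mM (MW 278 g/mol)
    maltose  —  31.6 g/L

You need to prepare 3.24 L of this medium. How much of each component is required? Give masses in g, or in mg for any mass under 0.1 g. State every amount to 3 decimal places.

Working volume: 3.24 L.
disodium phosphate: 78.8 mmol/L × 141.96 g/mol × 3.24 L ÷ 1000 = 36.244 g
manganese chloride tetrahydrate: 42 mg/L × 3.24 L = 136.08 mg = 0.136 g
peptone: 4.16 g/L × 3.24 L = 13.478 g
monosodium phosphate: 102 mmol/L × 119.98 g/mol × 3.24 L ÷ 1000 = 39.651 g
ferrous sulfate heptahydrate: 0.124 mmol/L × 278 g/mol × 3.24 L ÷ 1000 = 0.112 g
maltose: 31.6 g/L × 3.24 L = 102.384 g

disodium phosphate 36.244 g; manganese chloride tetrahydrate 0.136 g; peptone 13.478 g; monosodium phosphate 39.651 g; ferrous sulfate heptahydrate 0.112 g; maltose 102.384 g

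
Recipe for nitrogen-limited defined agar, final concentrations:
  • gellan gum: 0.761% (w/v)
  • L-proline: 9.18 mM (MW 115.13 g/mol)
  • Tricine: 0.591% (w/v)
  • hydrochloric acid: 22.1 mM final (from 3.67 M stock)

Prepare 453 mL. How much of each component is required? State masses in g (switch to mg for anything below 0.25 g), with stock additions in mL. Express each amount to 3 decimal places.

Target volume = 453 mL = 0.453 L.
gellan gum: 0.761% w/v = 7.61 g/L → 7.61 × 0.453 L = 3.447 g
L-proline: 9.18 mmol/L × 115.13 g/mol × 0.453 L ÷ 1000 = 0.479 g
Tricine: 0.591 g per 100 mL × 453 mL ÷ 100 = 2.677 g
hydrochloric acid: V = C2·V2/C1 = 22.1 mM × 453 mL ÷ 3670 mM = 2.728 mL

gellan gum 3.447 g; L-proline 0.479 g; Tricine 2.677 g; hydrochloric acid 2.728 mL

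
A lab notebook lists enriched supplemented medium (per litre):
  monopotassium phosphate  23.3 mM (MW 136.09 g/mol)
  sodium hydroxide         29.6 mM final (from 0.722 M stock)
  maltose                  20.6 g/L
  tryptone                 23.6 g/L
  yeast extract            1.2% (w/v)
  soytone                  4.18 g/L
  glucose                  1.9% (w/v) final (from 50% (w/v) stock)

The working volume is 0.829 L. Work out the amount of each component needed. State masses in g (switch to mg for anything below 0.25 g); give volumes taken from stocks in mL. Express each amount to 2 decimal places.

Working volume: 0.829 L.
monopotassium phosphate: 23.3 mmol/L × 136.09 g/mol × 0.829 L ÷ 1000 = 2.63 g
sodium hydroxide: V = C2·V2/C1 = 29.6 mM × 829 mL ÷ 722 mM = 33.99 mL
maltose: 20.6 g/L × 0.829 L = 17.08 g
tryptone: 23.6 g/L × 0.829 L = 19.56 g
yeast extract: 1.2% w/v = 12 g/L → 12 × 0.829 L = 9.95 g
soytone: 4.18 g/L × 0.829 L = 3.47 g
glucose: V = C2·V2/C1 = 1.9% ÷ 50% × 829 mL = 31.50 mL

monopotassium phosphate 2.63 g; sodium hydroxide 33.99 mL; maltose 17.08 g; tryptone 19.56 g; yeast extract 9.95 g; soytone 3.47 g; glucose 31.50 mL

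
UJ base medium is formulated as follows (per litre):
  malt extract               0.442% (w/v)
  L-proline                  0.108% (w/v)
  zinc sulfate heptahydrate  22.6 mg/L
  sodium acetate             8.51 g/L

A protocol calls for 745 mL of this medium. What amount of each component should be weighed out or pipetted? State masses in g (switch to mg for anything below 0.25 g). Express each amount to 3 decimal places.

Target volume = 745 mL = 0.745 L.
malt extract: 0.442 g per 100 mL × 745 mL ÷ 100 = 3.293 g
L-proline: 0.108 g per 100 mL × 745 mL ÷ 100 = 0.805 g
zinc sulfate heptahydrate: 22.6 mg/L × 0.745 L = 16.837 mg
sodium acetate: 8.51 g/L × 0.745 L = 6.340 g

malt extract 3.293 g; L-proline 0.805 g; zinc sulfate heptahydrate 16.837 mg; sodium acetate 6.340 g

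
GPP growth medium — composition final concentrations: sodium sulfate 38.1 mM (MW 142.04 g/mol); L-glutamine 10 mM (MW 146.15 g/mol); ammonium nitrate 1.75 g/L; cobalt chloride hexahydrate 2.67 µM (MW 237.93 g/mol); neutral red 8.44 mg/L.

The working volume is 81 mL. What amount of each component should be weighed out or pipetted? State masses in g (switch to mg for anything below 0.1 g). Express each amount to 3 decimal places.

Working volume: 81 mL = 0.081 L.
sodium sulfate: 38.1 mmol/L × 142.04 g/mol × 0.081 L ÷ 1000 = 0.438 g
L-glutamine: 10 mmol/L × 146.15 g/mol × 0.081 L ÷ 1000 = 0.118 g
ammonium nitrate: 1.75 g/L × 0.081 L = 0.142 g
cobalt chloride hexahydrate: 2.67 µmol/L × 237.93 g/mol × 0.081 L ÷ 1000 = 0.051 mg
neutral red: 8.44 mg/L × 0.081 L = 0.684 mg

sodium sulfate 0.438 g; L-glutamine 0.118 g; ammonium nitrate 0.142 g; cobalt chloride hexahydrate 0.051 mg; neutral red 0.684 mg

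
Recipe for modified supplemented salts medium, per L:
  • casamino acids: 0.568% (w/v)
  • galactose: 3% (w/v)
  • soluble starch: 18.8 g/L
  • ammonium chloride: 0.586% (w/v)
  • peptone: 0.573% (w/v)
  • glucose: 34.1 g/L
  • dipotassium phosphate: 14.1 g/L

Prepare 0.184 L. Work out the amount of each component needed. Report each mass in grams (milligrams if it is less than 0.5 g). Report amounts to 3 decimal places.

Working volume: 0.184 L.
casamino acids: 0.568% w/v = 5.68 g/L → 5.68 × 0.184 L = 1.045 g
galactose: 3 g per 100 mL × 184 mL ÷ 100 = 5.520 g
soluble starch: 18.8 g/L × 0.184 L = 3.459 g
ammonium chloride: 0.586 g per 100 mL × 184 mL ÷ 100 = 1.078 g
peptone: 0.573 g per 100 mL × 184 mL ÷ 100 = 1.054 g
glucose: 34.1 g/L × 0.184 L = 6.274 g
dipotassium phosphate: 14.1 g/L × 0.184 L = 2.594 g

casamino acids 1.045 g; galactose 5.520 g; soluble starch 3.459 g; ammonium chloride 1.078 g; peptone 1.054 g; glucose 6.274 g; dipotassium phosphate 2.594 g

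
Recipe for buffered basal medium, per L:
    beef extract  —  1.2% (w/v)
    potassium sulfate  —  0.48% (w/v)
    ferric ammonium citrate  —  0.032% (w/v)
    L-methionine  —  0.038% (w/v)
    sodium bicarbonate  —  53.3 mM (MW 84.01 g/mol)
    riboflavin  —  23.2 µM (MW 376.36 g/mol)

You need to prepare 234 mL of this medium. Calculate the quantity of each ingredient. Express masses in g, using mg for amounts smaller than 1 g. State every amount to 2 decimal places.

Target volume = 234 mL = 0.234 L.
beef extract: 1.2% w/v = 12 g/L → 12 × 0.234 L = 2.81 g
potassium sulfate: 0.48% w/v = 4.8 g/L → 4.8 × 0.234 L = 1.12 g
ferric ammonium citrate: 0.032% w/v = 0.32 g/L → 0.32 × 0.234 L = 0.07488 g = 74.88 mg
L-methionine: 0.038 g per 100 mL × 234 mL ÷ 100 = 0.08892 g = 88.92 mg
sodium bicarbonate: 53.3 mmol/L × 84.01 g/mol × 0.234 L ÷ 1000 = 1.05 g
riboflavin: 23.2 µmol/L × 376.36 g/mol × 0.234 L ÷ 1000 = 2.04 mg

beef extract 2.81 g; potassium sulfate 1.12 g; ferric ammonium citrate 74.88 mg; L-methionine 88.92 mg; sodium bicarbonate 1.05 g; riboflavin 2.04 mg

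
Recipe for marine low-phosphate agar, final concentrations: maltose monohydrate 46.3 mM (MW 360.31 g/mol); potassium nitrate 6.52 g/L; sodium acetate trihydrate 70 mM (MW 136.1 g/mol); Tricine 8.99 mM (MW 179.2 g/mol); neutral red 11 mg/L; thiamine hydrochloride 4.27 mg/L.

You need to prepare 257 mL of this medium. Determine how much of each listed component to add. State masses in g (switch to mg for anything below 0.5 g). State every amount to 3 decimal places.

Target volume = 257 mL = 0.257 L.
maltose monohydrate: 46.3 mmol/L × 360.31 g/mol × 0.257 L ÷ 1000 = 4.287 g
potassium nitrate: 6.52 g/L × 0.257 L = 1.676 g
sodium acetate trihydrate: 70 mmol/L × 136.1 g/mol × 0.257 L ÷ 1000 = 2.448 g
Tricine: 8.99 mmol/L × 179.2 mg/mmol × 0.257 L = 414.029 mg
neutral red: 11 mg/L × 0.257 L = 2.827 mg
thiamine hydrochloride: 4.27 mg/L × 0.257 L = 1.097 mg

maltose monohydrate 4.287 g; potassium nitrate 1.676 g; sodium acetate trihydrate 2.448 g; Tricine 414.029 mg; neutral red 2.827 mg; thiamine hydrochloride 1.097 mg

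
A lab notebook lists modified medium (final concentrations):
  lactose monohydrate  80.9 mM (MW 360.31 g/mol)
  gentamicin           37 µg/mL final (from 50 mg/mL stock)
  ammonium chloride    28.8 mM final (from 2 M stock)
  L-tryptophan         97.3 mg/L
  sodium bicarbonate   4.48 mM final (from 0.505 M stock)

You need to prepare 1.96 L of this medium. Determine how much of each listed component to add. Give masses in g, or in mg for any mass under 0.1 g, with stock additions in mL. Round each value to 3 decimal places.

lactose monohydrate 57.132 g; gentamicin 1.450 mL; ammonium chloride 28.224 mL; L-tryptophan 0.191 g; sodium bicarbonate 17.388 mL

Working volume: 1.96 L.
lactose monohydrate: 80.9 mmol/L × 360.31 g/mol × 1.96 L ÷ 1000 = 57.132 g
gentamicin: V = C2·V2/C1 = 37 µg/mL × 1960 mL ÷ 50000 µg/mL = 1.450 mL
ammonium chloride: C1V1 = C2V2 → 28.8 mM × 1960 mL ÷ 2000 mM = 28.224 mL
L-tryptophan: 97.3 mg/L × 1.96 L = 190.708 mg = 0.191 g
sodium bicarbonate: dilute stock: 4.48 mM × 1960 mL ÷ 505 mM = 17.388 mL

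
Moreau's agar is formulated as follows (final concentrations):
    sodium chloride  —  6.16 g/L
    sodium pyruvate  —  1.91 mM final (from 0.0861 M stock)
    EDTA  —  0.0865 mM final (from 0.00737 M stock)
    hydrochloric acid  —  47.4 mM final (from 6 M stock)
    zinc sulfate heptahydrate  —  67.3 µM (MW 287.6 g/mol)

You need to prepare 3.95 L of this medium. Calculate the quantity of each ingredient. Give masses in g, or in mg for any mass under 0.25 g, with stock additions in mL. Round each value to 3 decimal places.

sodium chloride 24.332 g; sodium pyruvate 87.625 mL; EDTA 46.360 mL; hydrochloric acid 31.205 mL; zinc sulfate heptahydrate 76.454 mg

Working volume: 3.95 L.
sodium chloride: 6.16 g/L × 3.95 L = 24.332 g
sodium pyruvate: C1V1 = C2V2 → 1.91 mM × 3950 mL ÷ 86.1 mM = 87.625 mL
EDTA: dilute stock: 0.0865 mM × 3950 mL ÷ 7.37 mM = 46.360 mL
hydrochloric acid: V = C2·V2/C1 = 47.4 mM × 3950 mL ÷ 6000 mM = 31.205 mL
zinc sulfate heptahydrate: 67.3 µmol/L × 287.6 g/mol × 3.95 L ÷ 1000 = 76.454 mg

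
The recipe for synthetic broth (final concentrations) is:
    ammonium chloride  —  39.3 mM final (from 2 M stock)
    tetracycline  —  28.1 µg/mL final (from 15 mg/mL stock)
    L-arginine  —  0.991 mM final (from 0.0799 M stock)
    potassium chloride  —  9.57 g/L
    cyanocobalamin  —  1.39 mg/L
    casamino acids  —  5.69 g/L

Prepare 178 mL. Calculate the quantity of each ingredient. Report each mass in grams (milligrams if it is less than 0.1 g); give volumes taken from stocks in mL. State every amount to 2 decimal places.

ammonium chloride 3.50 mL; tetracycline 0.33 mL; L-arginine 2.21 mL; potassium chloride 1.70 g; cyanocobalamin 0.25 mg; casamino acids 1.01 g

Target volume = 178 mL = 0.178 L.
ammonium chloride: dilute stock: 39.3 mM × 178 mL ÷ 2000 mM = 3.50 mL
tetracycline: C1V1 = C2V2 → 28.1 µg/mL × 178 mL ÷ 15000 µg/mL = 0.33 mL
L-arginine: C1V1 = C2V2 → 0.991 mM × 178 mL ÷ 79.9 mM = 2.21 mL
potassium chloride: 9.57 g/L × 0.178 L = 1.70 g
cyanocobalamin: 1.39 mg/L × 0.178 L = 0.25 mg
casamino acids: 5.69 g/L × 0.178 L = 1.01 g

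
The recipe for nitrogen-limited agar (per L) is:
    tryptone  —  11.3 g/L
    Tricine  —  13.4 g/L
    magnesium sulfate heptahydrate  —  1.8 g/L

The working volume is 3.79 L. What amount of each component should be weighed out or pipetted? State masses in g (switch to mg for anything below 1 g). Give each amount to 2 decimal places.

Working volume: 3.79 L.
tryptone: 11.3 g/L × 3.79 L = 42.83 g
Tricine: 13.4 g/L × 3.79 L = 50.79 g
magnesium sulfate heptahydrate: 1.8 g/L × 3.79 L = 6.82 g

tryptone 42.83 g; Tricine 50.79 g; magnesium sulfate heptahydrate 6.82 g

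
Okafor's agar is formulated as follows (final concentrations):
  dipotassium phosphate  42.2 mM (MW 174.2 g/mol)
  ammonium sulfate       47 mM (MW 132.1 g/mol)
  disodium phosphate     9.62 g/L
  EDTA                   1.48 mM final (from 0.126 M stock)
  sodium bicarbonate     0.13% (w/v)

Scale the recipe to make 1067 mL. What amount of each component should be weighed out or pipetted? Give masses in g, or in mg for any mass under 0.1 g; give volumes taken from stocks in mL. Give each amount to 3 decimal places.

Scale factor relative to 1 L: 1.067.
dipotassium phosphate: 42.2 mmol/L × 174.2 g/mol × 1.067 L ÷ 1000 = 7.844 g
ammonium sulfate: 47 mmol/L × 132.1 g/mol × 1.067 L ÷ 1000 = 6.625 g
disodium phosphate: 9.62 g/L × 1.067 L = 10.265 g
EDTA: V = C2·V2/C1 = 1.48 mM × 1067 mL ÷ 126 mM = 12.533 mL
sodium bicarbonate: 0.13% w/v = 1.3 g/L → 1.3 × 1.067 L = 1.387 g

dipotassium phosphate 7.844 g; ammonium sulfate 6.625 g; disodium phosphate 10.265 g; EDTA 12.533 mL; sodium bicarbonate 1.387 g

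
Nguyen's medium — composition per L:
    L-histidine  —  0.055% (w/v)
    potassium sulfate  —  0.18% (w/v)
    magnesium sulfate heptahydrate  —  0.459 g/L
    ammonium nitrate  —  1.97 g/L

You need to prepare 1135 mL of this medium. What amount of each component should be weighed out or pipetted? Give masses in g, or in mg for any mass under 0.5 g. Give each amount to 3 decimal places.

Working volume: 1135 mL = 1.135 L.
L-histidine: 0.055% w/v = 0.55 g/L → 0.55 × 1.135 L = 0.624 g
potassium sulfate: 0.18% w/v = 1.8 g/L → 1.8 × 1.135 L = 2.043 g
magnesium sulfate heptahydrate: 0.459 g/L × 1.135 L = 0.521 g
ammonium nitrate: 1.97 g/L × 1.135 L = 2.236 g

L-histidine 0.624 g; potassium sulfate 2.043 g; magnesium sulfate heptahydrate 0.521 g; ammonium nitrate 2.236 g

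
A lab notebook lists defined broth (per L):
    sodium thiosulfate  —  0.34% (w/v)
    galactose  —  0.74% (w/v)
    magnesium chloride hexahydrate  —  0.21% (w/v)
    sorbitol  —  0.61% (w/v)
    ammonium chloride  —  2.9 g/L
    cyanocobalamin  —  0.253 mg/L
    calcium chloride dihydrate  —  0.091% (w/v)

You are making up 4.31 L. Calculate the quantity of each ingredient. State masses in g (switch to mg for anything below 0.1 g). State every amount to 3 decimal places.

Scale factor relative to 1 L: 4.31.
sodium thiosulfate: 0.34 g per 100 mL × 4310 mL ÷ 100 = 14.654 g
galactose: 0.74% w/v = 7.4 g/L → 7.4 × 4.31 L = 31.894 g
magnesium chloride hexahydrate: 0.21 g per 100 mL × 4310 mL ÷ 100 = 9.051 g
sorbitol: 0.61% w/v = 6.1 g/L → 6.1 × 4.31 L = 26.291 g
ammonium chloride: 2.9 g/L × 4.31 L = 12.499 g
cyanocobalamin: 0.253 mg/L × 4.31 L = 1.090 mg
calcium chloride dihydrate: 0.091 g per 100 mL × 4310 mL ÷ 100 = 3.922 g

sodium thiosulfate 14.654 g; galactose 31.894 g; magnesium chloride hexahydrate 9.051 g; sorbitol 26.291 g; ammonium chloride 12.499 g; cyanocobalamin 1.090 mg; calcium chloride dihydrate 3.922 g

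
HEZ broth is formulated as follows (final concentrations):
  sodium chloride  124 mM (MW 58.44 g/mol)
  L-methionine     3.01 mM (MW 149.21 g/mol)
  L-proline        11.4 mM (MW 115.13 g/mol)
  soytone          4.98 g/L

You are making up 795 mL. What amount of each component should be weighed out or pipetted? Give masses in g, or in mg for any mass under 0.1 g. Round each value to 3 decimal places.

sodium chloride 5.761 g; L-methionine 0.357 g; L-proline 1.043 g; soytone 3.959 g

Scale factor relative to 1 L: 0.795.
sodium chloride: 124 mmol/L × 58.44 g/mol × 0.795 L ÷ 1000 = 5.761 g
L-methionine: 3.01 mmol/L × 149.21 g/mol × 0.795 L ÷ 1000 = 0.357 g
L-proline: 11.4 mmol/L × 115.13 g/mol × 0.795 L ÷ 1000 = 1.043 g
soytone: 4.98 g/L × 0.795 L = 3.959 g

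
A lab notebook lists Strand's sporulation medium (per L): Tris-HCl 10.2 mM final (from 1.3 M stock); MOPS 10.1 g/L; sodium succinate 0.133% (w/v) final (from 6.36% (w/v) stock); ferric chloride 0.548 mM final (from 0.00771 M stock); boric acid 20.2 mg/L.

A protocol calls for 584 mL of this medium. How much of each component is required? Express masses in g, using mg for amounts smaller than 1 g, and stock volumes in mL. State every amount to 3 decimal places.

Scale factor relative to 1 L: 0.584.
Tris-HCl: dilute stock: 10.2 mM × 584 mL ÷ 1300 mM = 4.582 mL
MOPS: 10.1 g/L × 0.584 L = 5.898 g
sodium succinate: C1V1 = C2V2 → 0.133% ÷ 6.36% × 584 mL = 12.213 mL
ferric chloride: V = C2·V2/C1 = 0.548 mM × 584 mL ÷ 7.71 mM = 41.509 mL
boric acid: 20.2 mg/L × 0.584 L = 11.797 mg

Tris-HCl 4.582 mL; MOPS 5.898 g; sodium succinate 12.213 mL; ferric chloride 41.509 mL; boric acid 11.797 mg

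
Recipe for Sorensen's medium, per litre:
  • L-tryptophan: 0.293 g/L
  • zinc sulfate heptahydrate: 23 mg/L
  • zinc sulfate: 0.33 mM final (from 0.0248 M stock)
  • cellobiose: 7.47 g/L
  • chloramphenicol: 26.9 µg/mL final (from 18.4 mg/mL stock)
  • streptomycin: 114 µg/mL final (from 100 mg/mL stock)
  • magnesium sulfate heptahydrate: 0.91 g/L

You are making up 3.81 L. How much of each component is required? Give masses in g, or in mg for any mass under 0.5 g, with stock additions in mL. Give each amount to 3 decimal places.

L-tryptophan 1.116 g; zinc sulfate heptahydrate 87.630 mg; zinc sulfate 50.698 mL; cellobiose 28.461 g; chloramphenicol 5.570 mL; streptomycin 4.343 mL; magnesium sulfate heptahydrate 3.467 g

Working volume: 3.81 L.
L-tryptophan: 0.293 g/L × 3.81 L = 1.116 g
zinc sulfate heptahydrate: 23 mg/L × 3.81 L = 87.630 mg
zinc sulfate: dilute stock: 0.33 mM × 3810 mL ÷ 24.8 mM = 50.698 mL
cellobiose: 7.47 g/L × 3.81 L = 28.461 g
chloramphenicol: V = C2·V2/C1 = 26.9 µg/mL × 3810 mL ÷ 18400 µg/mL = 5.570 mL
streptomycin: V = C2·V2/C1 = 114 µg/mL × 3810 mL ÷ 100000 µg/mL = 4.343 mL
magnesium sulfate heptahydrate: 0.91 g/L × 3.81 L = 3.467 g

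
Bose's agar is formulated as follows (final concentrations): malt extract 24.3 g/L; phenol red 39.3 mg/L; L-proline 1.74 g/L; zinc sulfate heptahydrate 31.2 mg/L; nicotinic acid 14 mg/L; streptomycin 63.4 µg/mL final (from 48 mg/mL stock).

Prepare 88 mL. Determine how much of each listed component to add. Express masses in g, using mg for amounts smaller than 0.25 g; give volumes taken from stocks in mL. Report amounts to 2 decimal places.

malt extract 2.14 g; phenol red 3.46 mg; L-proline 153.12 mg; zinc sulfate heptahydrate 2.75 mg; nicotinic acid 1.23 mg; streptomycin 0.12 mL

Scale factor relative to 1 L: 0.088.
malt extract: 24.3 g/L × 0.088 L = 2.14 g
phenol red: 39.3 mg/L × 0.088 L = 3.46 mg
L-proline: 1.74 g/L × 0.088 L = 0.15312 g = 153.12 mg
zinc sulfate heptahydrate: 31.2 mg/L × 0.088 L = 2.75 mg
nicotinic acid: 14 mg/L × 0.088 L = 1.23 mg
streptomycin: dilute stock: 63.4 µg/mL × 88 mL ÷ 48000 µg/mL = 0.12 mL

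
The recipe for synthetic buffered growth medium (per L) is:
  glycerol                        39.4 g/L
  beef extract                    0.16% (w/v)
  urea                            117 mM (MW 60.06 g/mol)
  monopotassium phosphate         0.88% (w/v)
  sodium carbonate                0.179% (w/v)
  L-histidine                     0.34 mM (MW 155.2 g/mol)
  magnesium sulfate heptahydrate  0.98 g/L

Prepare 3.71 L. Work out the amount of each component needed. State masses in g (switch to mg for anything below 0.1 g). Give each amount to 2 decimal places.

glycerol 146.17 g; beef extract 5.94 g; urea 26.07 g; monopotassium phosphate 32.65 g; sodium carbonate 6.64 g; L-histidine 0.20 g; magnesium sulfate heptahydrate 3.64 g

Scale factor relative to 1 L: 3.71.
glycerol: 39.4 g/L × 3.71 L = 146.17 g
beef extract: 0.16 g per 100 mL × 3710 mL ÷ 100 = 5.94 g
urea: 117 mmol/L × 60.06 g/mol × 3.71 L ÷ 1000 = 26.07 g
monopotassium phosphate: 0.88 g per 100 mL × 3710 mL ÷ 100 = 32.65 g
sodium carbonate: 0.179 g per 100 mL × 3710 mL ÷ 100 = 6.64 g
L-histidine: 0.34 mmol/L × 155.2 g/mol × 3.71 L ÷ 1000 = 0.20 g
magnesium sulfate heptahydrate: 0.98 g/L × 3.71 L = 3.64 g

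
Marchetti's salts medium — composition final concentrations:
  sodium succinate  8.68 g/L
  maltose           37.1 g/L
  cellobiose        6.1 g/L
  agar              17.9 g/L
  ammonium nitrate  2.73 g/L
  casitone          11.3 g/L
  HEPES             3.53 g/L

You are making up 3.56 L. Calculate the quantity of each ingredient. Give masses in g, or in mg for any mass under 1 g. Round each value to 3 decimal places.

Working volume: 3.56 L.
sodium succinate: 8.68 g/L × 3.56 L = 30.901 g
maltose: 37.1 g/L × 3.56 L = 132.076 g
cellobiose: 6.1 g/L × 3.56 L = 21.716 g
agar: 17.9 g/L × 3.56 L = 63.724 g
ammonium nitrate: 2.73 g/L × 3.56 L = 9.719 g
casitone: 11.3 g/L × 3.56 L = 40.228 g
HEPES: 3.53 g/L × 3.56 L = 12.567 g

sodium succinate 30.901 g; maltose 132.076 g; cellobiose 21.716 g; agar 63.724 g; ammonium nitrate 9.719 g; casitone 40.228 g; HEPES 12.567 g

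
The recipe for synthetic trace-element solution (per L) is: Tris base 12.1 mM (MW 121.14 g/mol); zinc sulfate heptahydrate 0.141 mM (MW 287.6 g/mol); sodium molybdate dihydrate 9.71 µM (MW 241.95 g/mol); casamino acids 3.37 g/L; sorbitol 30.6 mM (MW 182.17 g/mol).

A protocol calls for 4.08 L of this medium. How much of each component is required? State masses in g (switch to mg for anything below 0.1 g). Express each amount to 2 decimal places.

Working volume: 4.08 L.
Tris base: 12.1 mmol/L × 121.14 g/mol × 4.08 L ÷ 1000 = 5.98 g
zinc sulfate heptahydrate: 0.141 mmol/L × 287.6 g/mol × 4.08 L ÷ 1000 = 0.17 g
sodium molybdate dihydrate: 9.71 µmol/L × 241.95 g/mol × 4.08 L ÷ 1000 = 9.59 mg
casamino acids: 3.37 g/L × 4.08 L = 13.75 g
sorbitol: 30.6 mmol/L × 182.17 g/mol × 4.08 L ÷ 1000 = 22.74 g

Tris base 5.98 g; zinc sulfate heptahydrate 0.17 g; sodium molybdate dihydrate 9.59 mg; casamino acids 13.75 g; sorbitol 22.74 g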